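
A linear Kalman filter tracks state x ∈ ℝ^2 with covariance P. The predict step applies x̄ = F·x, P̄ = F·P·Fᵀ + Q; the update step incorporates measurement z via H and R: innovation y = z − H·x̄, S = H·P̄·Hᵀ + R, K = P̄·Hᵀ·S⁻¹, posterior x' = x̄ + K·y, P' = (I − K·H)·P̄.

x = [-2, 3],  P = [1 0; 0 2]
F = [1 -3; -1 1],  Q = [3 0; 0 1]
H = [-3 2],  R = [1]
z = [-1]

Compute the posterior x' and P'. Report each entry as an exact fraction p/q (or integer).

x' = [231/299, 219/299]
P' = [178/299 227/299; 227/299 355/299]

x̄ = F·x = [-11, 5]
P̄ = F·P·Fᵀ + Q = [22 -7; -7 4]
y = z − H·x̄ = [-44]
S = H·P̄·Hᵀ + R = [299]
K = P̄·Hᵀ·S⁻¹ = [-80/299; 29/299]
x' = x̄ + K·y = [231/299, 219/299]
P' = (I − K·H)·P̄ = [178/299 227/299; 227/299 355/299]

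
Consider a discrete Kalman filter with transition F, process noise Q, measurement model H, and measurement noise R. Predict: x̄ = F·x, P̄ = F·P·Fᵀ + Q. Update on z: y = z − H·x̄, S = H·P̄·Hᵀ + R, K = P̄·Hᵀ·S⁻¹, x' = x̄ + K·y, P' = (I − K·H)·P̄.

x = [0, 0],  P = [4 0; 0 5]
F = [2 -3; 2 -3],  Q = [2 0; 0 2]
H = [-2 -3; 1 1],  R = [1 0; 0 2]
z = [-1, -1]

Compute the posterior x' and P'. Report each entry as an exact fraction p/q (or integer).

x̄ = F·x = [0, 0]
P̄ = F·P·Fᵀ + Q = [63 61; 61 63]
y = z − H·x̄ = [-1, -1]
S = H·P̄·Hᵀ + R = [1552 -620; -620 250]
K = P̄·Hᵀ·S⁻¹ = [-37/360 217/900; -29/120 -31/300]
x' = x̄ + K·y = [-83/600, 69/200]
P' = (I − K·H)·P̄ = [2419/1800 -517/600; -517/600 131/200]

x' = [-83/600, 69/200]
P' = [2419/1800 -517/600; -517/600 131/200]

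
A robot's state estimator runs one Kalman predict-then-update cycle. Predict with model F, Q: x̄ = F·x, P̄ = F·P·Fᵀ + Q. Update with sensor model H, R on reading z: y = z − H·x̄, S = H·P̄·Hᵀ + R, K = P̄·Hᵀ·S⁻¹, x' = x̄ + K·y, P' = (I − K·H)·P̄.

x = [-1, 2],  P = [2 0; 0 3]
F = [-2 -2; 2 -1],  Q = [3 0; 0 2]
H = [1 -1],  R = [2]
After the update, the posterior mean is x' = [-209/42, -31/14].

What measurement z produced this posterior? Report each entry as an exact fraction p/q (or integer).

z = [-3]

x̄ = F·x = [-2, -4]
P̄ = F·P·Fᵀ + Q = [23 -2; -2 13]
S = H·P̄·Hᵀ + R = [42]
K = P̄·Hᵀ·S⁻¹ = [25/42; -5/14]
x' − x̄ = [-125/42, 25/14] = K·y
y = (KᵀK)⁻¹·Kᵀ·(x' − x̄) = [-5]
z = y + H·x̄ = [-5] + [2] = [-3]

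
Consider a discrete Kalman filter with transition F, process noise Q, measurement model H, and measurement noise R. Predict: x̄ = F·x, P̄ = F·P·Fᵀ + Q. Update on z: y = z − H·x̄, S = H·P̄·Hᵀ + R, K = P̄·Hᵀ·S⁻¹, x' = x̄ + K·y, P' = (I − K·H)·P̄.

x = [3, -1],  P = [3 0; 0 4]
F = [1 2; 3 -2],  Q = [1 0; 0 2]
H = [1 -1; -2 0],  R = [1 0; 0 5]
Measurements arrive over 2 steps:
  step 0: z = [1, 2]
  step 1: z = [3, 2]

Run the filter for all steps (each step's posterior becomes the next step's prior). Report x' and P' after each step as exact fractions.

step 0: x̄ = F·x = [1, 11]
step 0: P̄ = F·P·Fᵀ + Q = [20 -7; -7 45]
step 0: y = z − H·x̄ = [11, 4]
step 0: S = H·P̄·Hᵀ + R = [80 -54; -54 85]
step 0: K = P̄·Hᵀ·S⁻¹ = [135/3884 -871/1942; -916/971 -422/971]
step 0: x' = x̄ + K·y = [-1599/3884, -1083/971]
step 0: P' = (I − K·H)·P̄ = [4355/3884 1055/971; 1055/971 1971/971]
step 1: x̄ = F·x = [-10263/3884, 3867/3884]
step 1: P̄ = F·P·Fᵀ + Q = [56655/3884 -1591/3884; -1591/3884 27859/3884]
step 1: y = z − H·x̄ = [12891/1942, -6379/1942]
step 1: S = H·P̄·Hᵀ + R = [22895/971 -29123/971; -29123/971 61510/971]
step 1: K = P̄·Hᵀ·S⁻¹ = [145615/1153702 -231188/576851; -885067/1153702 -202065/576851]
step 1: x' = x̄ + K·y = [-281566/576851, -3398955/1153702]
step 1: P' = (I − K·H)·P̄ = [577970/576851 1010325/1153702; 1010325/1153702 947696/576851]

step 0: x' = [-1599/3884, -1083/971], P' = [4355/3884 1055/971; 1055/971 1971/971]
step 1: x' = [-281566/576851, -3398955/1153702], P' = [577970/576851 1010325/1153702; 1010325/1153702 947696/576851]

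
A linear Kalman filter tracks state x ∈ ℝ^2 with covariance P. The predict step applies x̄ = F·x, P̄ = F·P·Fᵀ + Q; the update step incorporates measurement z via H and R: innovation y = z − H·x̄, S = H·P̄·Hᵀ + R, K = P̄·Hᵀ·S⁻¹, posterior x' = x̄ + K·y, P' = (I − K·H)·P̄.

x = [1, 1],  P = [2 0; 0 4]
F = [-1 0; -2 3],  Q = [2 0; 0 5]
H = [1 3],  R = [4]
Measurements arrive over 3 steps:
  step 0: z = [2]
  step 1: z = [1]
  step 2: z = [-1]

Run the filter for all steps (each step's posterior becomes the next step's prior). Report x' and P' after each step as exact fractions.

step 0: x̄ = F·x = [-1, 1]
step 0: P̄ = F·P·Fᵀ + Q = [4 4; 4 49]
step 0: y = z − H·x̄ = [0]
step 0: S = H·P̄·Hᵀ + R = [473]
step 0: K = P̄·Hᵀ·S⁻¹ = [16/473; 151/473]
step 0: x' = x̄ + K·y = [-1, 1]
step 0: P' = (I − K·H)·P̄ = [1636/473 -524/473; -524/473 376/473]
step 1: x̄ = F·x = [1, 5]
step 1: P̄ = F·P·Fᵀ + Q = [2582/473 4844/473; 4844/473 18581/473]
step 1: y = z − H·x̄ = [-15]
step 1: S = H·P̄·Hᵀ + R = [4669/11]
step 1: K = P̄·Hᵀ·S⁻¹ = [398/4669; 1409/4669]
step 1: x' = x̄ + K·y = [-1301/4669, 2210/4669]
step 1: P' = (I − K·H)·P̄ = [476726/200767 -136090/200767; -136090/200767 126146/200767]
step 2: x̄ = F·x = [1301/4669, 9232/4669]
step 2: P̄ = F·P·Fᵀ + Q = [878260/200767 1361722/200767; 1361722/200767 5679133/200767]
step 2: y = z − H·x̄ = [-33666/4669]
step 2: S = H·P̄·Hᵀ + R = [60963857/200767]
step 2: K = P̄·Hᵀ·S⁻¹ = [4963426/60963857; 18399121/60963857]
step 2: x' = x̄ + K·y = [-18801611/60963857, -12123898/60963857]
step 2: P' = (I − K·H)·P̄ = [143980432/60963857 -41375576/60963857; -41375576/60963857 38324020/60963857]

step 0: x' = [-1, 1], P' = [1636/473 -524/473; -524/473 376/473]
step 1: x' = [-1301/4669, 2210/4669], P' = [476726/200767 -136090/200767; -136090/200767 126146/200767]
step 2: x' = [-18801611/60963857, -12123898/60963857], P' = [143980432/60963857 -41375576/60963857; -41375576/60963857 38324020/60963857]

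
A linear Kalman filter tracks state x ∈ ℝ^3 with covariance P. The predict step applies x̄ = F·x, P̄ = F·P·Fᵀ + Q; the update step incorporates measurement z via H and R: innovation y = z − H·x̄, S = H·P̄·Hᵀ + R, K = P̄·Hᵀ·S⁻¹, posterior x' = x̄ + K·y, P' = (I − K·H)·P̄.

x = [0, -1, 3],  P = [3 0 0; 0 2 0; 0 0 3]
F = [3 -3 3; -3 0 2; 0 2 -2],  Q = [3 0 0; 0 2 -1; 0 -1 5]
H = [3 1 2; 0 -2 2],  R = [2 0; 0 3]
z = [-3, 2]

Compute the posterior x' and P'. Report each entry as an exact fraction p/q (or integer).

x' = [-37968/30967, -10215/30967, 70735/123868]
P' = [178761/30967 -169191/30967 -169938/30967; -169191/30967 176723/30967 162098/30967; -169938/30967 162098/30967 682001/123868]

x̄ = F·x = [12, 6, -8]
P̄ = F·P·Fᵀ + Q = [75 -9 -30; -9 41 -13; -30 -13 25]
y = z − H·x̄ = [-29, 30]
S = H·P̄·Hᵀ + R = [352 -82; -82 371]
K = P̄·Hᵀ·S⁻¹ = [13608/30967 -498/30967; -3327/30967 -9750/30967; -13431/123868 11203/61934]
x' = x̄ + K·y = [-37968/30967, -10215/30967, 70735/123868]
P' = (I − K·H)·P̄ = [178761/30967 -169191/30967 -169938/30967; -169191/30967 176723/30967 162098/30967; -169938/30967 162098/30967 682001/123868]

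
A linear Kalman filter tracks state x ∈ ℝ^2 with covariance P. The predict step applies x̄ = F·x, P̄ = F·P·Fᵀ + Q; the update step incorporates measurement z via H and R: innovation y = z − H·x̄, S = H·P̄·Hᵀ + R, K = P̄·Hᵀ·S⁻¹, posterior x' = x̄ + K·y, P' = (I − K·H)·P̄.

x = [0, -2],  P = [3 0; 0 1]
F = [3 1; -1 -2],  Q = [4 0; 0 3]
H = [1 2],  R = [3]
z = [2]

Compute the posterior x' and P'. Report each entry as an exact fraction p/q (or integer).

x̄ = F·x = [-2, 4]
P̄ = F·P·Fᵀ + Q = [32 -11; -11 10]
y = z − H·x̄ = [-4]
S = H·P̄·Hᵀ + R = [31]
K = P̄·Hᵀ·S⁻¹ = [10/31; 9/31]
x' = x̄ + K·y = [-102/31, 88/31]
P' = (I − K·H)·P̄ = [892/31 -431/31; -431/31 229/31]

x' = [-102/31, 88/31]
P' = [892/31 -431/31; -431/31 229/31]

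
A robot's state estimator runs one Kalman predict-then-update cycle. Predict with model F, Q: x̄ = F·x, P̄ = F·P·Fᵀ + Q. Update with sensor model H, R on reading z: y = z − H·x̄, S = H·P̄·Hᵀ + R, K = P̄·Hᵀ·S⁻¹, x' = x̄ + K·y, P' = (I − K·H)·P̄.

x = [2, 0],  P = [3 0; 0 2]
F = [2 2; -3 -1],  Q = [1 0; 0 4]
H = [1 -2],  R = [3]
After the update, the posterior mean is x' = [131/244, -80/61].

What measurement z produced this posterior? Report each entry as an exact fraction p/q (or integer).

z = [3]

x̄ = F·x = [4, -6]
P̄ = F·P·Fᵀ + Q = [21 -22; -22 33]
S = H·P̄·Hᵀ + R = [244]
K = P̄·Hᵀ·S⁻¹ = [65/244; -22/61]
x' − x̄ = [-845/244, 286/61] = K·y
y = (KᵀK)⁻¹·Kᵀ·(x' − x̄) = [-13]
z = y + H·x̄ = [-13] + [16] = [3]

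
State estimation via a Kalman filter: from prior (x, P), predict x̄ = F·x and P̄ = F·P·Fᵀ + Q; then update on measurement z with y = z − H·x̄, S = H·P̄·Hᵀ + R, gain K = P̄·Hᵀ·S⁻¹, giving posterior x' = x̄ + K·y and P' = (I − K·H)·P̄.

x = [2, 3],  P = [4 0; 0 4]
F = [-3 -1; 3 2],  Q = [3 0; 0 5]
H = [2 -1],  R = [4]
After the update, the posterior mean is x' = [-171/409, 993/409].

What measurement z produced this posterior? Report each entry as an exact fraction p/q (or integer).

z = [-3]

x̄ = F·x = [-9, 12]
P̄ = F·P·Fᵀ + Q = [43 -44; -44 57]
S = H·P̄·Hᵀ + R = [409]
K = P̄·Hᵀ·S⁻¹ = [130/409; -145/409]
x' − x̄ = [3510/409, -3915/409] = K·y
y = (KᵀK)⁻¹·Kᵀ·(x' − x̄) = [27]
z = y + H·x̄ = [27] + [-30] = [-3]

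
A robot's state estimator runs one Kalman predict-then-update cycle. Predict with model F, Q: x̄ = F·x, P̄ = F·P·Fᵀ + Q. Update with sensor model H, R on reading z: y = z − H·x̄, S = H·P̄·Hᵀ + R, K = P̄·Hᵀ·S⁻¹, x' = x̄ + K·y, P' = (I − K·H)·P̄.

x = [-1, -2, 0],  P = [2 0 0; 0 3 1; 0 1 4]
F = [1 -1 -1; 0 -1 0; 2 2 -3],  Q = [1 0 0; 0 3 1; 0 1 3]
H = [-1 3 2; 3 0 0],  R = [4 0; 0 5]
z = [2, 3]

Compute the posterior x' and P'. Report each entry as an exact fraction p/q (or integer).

x̄ = F·x = [1, 2, -6]
P̄ = F·P·Fᵀ + Q = [12 4 11; 4 6 -2; 11 -2 47]
y = z − H·x̄ = [9, 0]
S = H·P̄·Hᵀ + R = [166 66; 66 113]
K = P̄·Hᵀ·S⁻¹ = [55/7201 2262/7201; 169/7201 666/7201; 6523/14402 198/7201]
x' = x̄ + K·y = [7696/7201, 15923/7201, -27705/14402]
P' = (I − K·H)·P̄ = [3770/7201 1110/7201 330/7201; 1110/7201 33524/7201 -49393/7201; 330/7201 -49393/7201 161555/14402]

x' = [7696/7201, 15923/7201, -27705/14402]
P' = [3770/7201 1110/7201 330/7201; 1110/7201 33524/7201 -49393/7201; 330/7201 -49393/7201 161555/14402]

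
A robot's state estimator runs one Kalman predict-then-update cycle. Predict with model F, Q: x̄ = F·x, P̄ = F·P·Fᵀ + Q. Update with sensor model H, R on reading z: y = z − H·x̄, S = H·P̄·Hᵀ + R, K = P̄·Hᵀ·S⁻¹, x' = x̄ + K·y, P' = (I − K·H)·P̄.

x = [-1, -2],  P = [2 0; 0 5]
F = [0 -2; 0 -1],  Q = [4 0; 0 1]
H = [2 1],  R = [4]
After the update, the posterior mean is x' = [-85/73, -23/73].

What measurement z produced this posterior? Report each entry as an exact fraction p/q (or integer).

z = [-3]

x̄ = F·x = [4, 2]
P̄ = F·P·Fᵀ + Q = [24 10; 10 6]
S = H·P̄·Hᵀ + R = [146]
K = P̄·Hᵀ·S⁻¹ = [29/73; 13/73]
x' − x̄ = [-377/73, -169/73] = K·y
y = (KᵀK)⁻¹·Kᵀ·(x' − x̄) = [-13]
z = y + H·x̄ = [-13] + [10] = [-3]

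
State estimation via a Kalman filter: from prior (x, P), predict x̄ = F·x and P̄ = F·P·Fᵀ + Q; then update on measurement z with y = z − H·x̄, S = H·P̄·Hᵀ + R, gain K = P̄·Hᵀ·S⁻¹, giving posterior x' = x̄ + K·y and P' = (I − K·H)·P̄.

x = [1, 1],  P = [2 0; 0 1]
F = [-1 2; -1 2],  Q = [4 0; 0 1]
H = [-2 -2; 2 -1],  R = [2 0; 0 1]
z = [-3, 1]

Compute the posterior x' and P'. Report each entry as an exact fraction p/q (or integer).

x' = [288/347, 477/694]
P' = [56/347 3/347; 3/347 211/694]

x̄ = F·x = [1, 1]
P̄ = F·P·Fᵀ + Q = [10 6; 6 7]
y = z − H·x̄ = [1, 0]
S = H·P̄·Hᵀ + R = [118 -38; -38 24]
K = P̄·Hᵀ·S⁻¹ = [-59/347 109/347; -217/694 -199/694]
x' = x̄ + K·y = [288/347, 477/694]
P' = (I − K·H)·P̄ = [56/347 3/347; 3/347 211/694]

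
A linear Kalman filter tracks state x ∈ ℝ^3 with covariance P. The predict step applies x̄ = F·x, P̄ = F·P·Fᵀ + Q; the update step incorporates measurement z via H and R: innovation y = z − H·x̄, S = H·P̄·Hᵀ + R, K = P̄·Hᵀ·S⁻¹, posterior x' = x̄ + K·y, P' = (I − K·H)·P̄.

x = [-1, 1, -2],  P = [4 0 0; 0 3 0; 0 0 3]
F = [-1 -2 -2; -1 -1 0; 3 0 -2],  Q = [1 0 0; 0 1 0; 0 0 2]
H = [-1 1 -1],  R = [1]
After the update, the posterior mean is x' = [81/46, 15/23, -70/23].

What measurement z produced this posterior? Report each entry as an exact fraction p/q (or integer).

x̄ = F·x = [3, 0, 1]
P̄ = F·P·Fᵀ + Q = [29 10 0; 10 8 -12; 0 -12 50]
S = H·P̄·Hᵀ + R = [92]
K = P̄·Hᵀ·S⁻¹ = [-19/92; 5/46; -31/46]
x' − x̄ = [-57/46, 15/23, -93/23] = K·y
y = (KᵀK)⁻¹·Kᵀ·(x' − x̄) = [6]
z = y + H·x̄ = [6] + [-4] = [2]

z = [2]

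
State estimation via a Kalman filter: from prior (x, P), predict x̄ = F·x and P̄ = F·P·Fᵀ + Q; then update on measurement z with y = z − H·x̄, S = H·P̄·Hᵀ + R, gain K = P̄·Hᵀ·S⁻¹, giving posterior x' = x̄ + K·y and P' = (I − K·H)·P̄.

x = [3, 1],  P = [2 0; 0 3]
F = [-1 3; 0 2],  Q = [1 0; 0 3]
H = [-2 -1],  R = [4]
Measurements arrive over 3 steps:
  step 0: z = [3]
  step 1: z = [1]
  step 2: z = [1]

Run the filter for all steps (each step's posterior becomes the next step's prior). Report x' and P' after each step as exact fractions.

step 0: x̄ = F·x = [0, 2]
step 0: P̄ = F·P·Fᵀ + Q = [30 18; 18 15]
step 0: y = z − H·x̄ = [5]
step 0: S = H·P̄·Hᵀ + R = [211]
step 0: K = P̄·Hᵀ·S⁻¹ = [-78/211; -51/211]
step 0: x' = x̄ + K·y = [-390/211, 167/211]
step 0: P' = (I − K·H)·P̄ = [246/211 -180/211; -180/211 564/211]
step 1: x̄ = F·x = [891/211, 334/211]
step 1: P̄ = F·P·Fᵀ + Q = [6613/211 3744/211; 3744/211 2889/211]
step 1: y = z − H·x̄ = [2327/211]
step 1: S = H·P̄·Hᵀ + R = [45161/211]
step 1: K = P̄·Hᵀ·S⁻¹ = [-16970/45161; -10377/45161]
step 1: x' = x̄ + K·y = [3551/45161, -42955/45161]
step 1: P' = (I − K·H)·P̄ = [50563/45161 -33246/45161; -33246/45161 108000/45161]
step 2: x̄ = F·x = [-132416/45161, -85910/45161]
step 2: P̄ = F·P·Fᵀ + Q = [1267200/45161 714492/45161; 714492/45161 567483/45161]
step 2: y = z − H·x̄ = [-305581/45161]
step 2: S = H·P̄·Hᵀ + R = [8674895/45161]
step 2: K = P̄·Hᵀ·S⁻¹ = [-3248892/8674895; -1996467/8674895]
step 2: x' = x̄ + K·y = [-3451988/8674895, -2993243/8674895]
step 2: P' = (I − K·H)·P̄ = [9688176/8674895 -6380784/8674895; -6380784/8674895 20747436/8674895]

step 0: x' = [-390/211, 167/211], P' = [246/211 -180/211; -180/211 564/211]
step 1: x' = [3551/45161, -42955/45161], P' = [50563/45161 -33246/45161; -33246/45161 108000/45161]
step 2: x' = [-3451988/8674895, -2993243/8674895], P' = [9688176/8674895 -6380784/8674895; -6380784/8674895 20747436/8674895]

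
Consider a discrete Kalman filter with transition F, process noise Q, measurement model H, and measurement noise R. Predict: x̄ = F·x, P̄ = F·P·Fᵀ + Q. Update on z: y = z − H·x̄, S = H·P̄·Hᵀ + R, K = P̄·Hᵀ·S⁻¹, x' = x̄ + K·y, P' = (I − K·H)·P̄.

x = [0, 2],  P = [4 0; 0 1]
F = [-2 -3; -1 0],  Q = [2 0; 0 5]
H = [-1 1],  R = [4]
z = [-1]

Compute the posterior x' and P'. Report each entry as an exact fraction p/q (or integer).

x' = [-11/24, -7/24]
P' = [287/24 211/24; 211/24 215/24]

x̄ = F·x = [-6, 0]
P̄ = F·P·Fᵀ + Q = [27 8; 8 9]
y = z − H·x̄ = [-7]
S = H·P̄·Hᵀ + R = [24]
K = P̄·Hᵀ·S⁻¹ = [-19/24; 1/24]
x' = x̄ + K·y = [-11/24, -7/24]
P' = (I − K·H)·P̄ = [287/24 211/24; 211/24 215/24]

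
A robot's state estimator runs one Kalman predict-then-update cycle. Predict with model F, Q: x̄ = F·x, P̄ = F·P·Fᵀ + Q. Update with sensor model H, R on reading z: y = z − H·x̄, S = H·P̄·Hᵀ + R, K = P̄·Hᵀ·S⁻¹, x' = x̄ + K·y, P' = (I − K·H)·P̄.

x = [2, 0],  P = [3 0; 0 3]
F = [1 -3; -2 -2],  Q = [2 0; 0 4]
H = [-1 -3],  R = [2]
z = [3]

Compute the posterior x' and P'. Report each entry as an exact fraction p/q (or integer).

x̄ = F·x = [2, -4]
P̄ = F·P·Fᵀ + Q = [32 12; 12 28]
y = z − H·x̄ = [-7]
S = H·P̄·Hᵀ + R = [358]
K = P̄·Hᵀ·S⁻¹ = [-34/179; -48/179]
x' = x̄ + K·y = [596/179, -380/179]
P' = (I − K·H)·P̄ = [3416/179 -1116/179; -1116/179 404/179]

x' = [596/179, -380/179]
P' = [3416/179 -1116/179; -1116/179 404/179]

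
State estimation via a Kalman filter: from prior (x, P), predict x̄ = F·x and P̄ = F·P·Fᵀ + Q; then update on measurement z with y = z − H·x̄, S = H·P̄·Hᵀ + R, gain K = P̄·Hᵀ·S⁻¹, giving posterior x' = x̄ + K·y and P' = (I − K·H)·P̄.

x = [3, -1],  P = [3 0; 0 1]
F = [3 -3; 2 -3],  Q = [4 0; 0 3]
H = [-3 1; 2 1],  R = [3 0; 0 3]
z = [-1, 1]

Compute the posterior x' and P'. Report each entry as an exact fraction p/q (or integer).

x̄ = F·x = [12, 9]
P̄ = F·P·Fᵀ + Q = [40 27; 27 24]
y = z − H·x̄ = [26, -32]
S = H·P̄·Hᵀ + R = [225 -243; -243 295]
K = P̄·Hᵀ·S⁻¹ = [-239/1221 82/407; 713/2442 411/814]
x' = x̄ + K·y = [566/1221, 530/1221]
P' = (I − K·H)·P̄ = [97/407 52/407; 52/407 1025/814]

x' = [566/1221, 530/1221]
P' = [97/407 52/407; 52/407 1025/814]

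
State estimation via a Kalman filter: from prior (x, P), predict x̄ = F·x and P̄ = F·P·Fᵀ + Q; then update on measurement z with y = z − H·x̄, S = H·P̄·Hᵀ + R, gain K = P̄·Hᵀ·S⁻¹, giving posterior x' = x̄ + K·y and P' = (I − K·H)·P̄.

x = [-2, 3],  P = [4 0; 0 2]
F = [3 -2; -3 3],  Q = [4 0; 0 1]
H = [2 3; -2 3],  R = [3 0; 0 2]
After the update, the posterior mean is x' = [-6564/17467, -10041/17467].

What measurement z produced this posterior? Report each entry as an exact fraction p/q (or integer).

x̄ = F·x = [-12, 15]
P̄ = F·P·Fᵀ + Q = [48 -48; -48 55]
S = H·P̄·Hᵀ + R = [114 303; 303 1265]
K = P̄·Hᵀ·S⁻¹ = [4000/17467 -4272/17467; 2734/17467 2949/17467]
x' − x̄ = [203040/17467, -272046/17467] = K·y
y = (KᵀK)⁻¹·Kᵀ·(x' − x̄) = [-24, -70]
z = y + H·x̄ = [-24, -70] + [21, 69] = [-3, -1]

z = [-3, -1]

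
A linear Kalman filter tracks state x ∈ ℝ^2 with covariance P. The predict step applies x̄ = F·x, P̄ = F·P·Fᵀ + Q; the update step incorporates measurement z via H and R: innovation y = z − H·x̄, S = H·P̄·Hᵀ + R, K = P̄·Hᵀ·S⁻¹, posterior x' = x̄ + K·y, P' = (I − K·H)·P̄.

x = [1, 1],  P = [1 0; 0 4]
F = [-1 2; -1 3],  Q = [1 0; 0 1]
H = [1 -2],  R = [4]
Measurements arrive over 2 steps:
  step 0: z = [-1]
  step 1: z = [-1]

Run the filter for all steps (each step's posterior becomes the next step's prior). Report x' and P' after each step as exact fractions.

step 0: x̄ = F·x = [1, 2]
step 0: P̄ = F·P·Fᵀ + Q = [18 25; 25 38]
step 0: y = z − H·x̄ = [2]
step 0: S = H·P̄·Hᵀ + R = [74]
step 0: K = P̄·Hᵀ·S⁻¹ = [-16/37; -51/74]
step 0: x' = x̄ + K·y = [5/37, 23/37]
step 0: P' = (I − K·H)·P̄ = [154/37 109/37; 109/37 211/74]
step 1: x̄ = F·x = [41/37, 64/37]
step 1: P̄ = F·P·Fᵀ + Q = [177/37 242/37; 242/37 973/74]
step 1: y = z − H·x̄ = [50/37]
step 1: S = H·P̄·Hᵀ + R = [1303/37]
step 1: K = P̄·Hᵀ·S⁻¹ = [-307/1303; -731/1303]
step 1: x' = x̄ + K·y = [1029/1303, 1266/1303]
step 1: P' = (I − K·H)·P̄ = [3686/1303 2457/1303; 2457/1303 5381/2606]

step 0: x' = [5/37, 23/37], P' = [154/37 109/37; 109/37 211/74]
step 1: x' = [1029/1303, 1266/1303], P' = [3686/1303 2457/1303; 2457/1303 5381/2606]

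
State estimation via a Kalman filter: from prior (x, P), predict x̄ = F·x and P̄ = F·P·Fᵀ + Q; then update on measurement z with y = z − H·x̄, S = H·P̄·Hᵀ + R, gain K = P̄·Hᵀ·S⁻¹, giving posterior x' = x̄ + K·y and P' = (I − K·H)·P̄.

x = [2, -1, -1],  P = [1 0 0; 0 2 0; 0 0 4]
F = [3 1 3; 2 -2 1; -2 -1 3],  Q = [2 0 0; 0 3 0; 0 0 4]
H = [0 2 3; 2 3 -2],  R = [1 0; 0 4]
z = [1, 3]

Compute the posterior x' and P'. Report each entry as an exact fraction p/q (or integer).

x̄ = F·x = [2, 5, -6]
P̄ = F·P·Fᵀ + Q = [49 14 28; 14 19 12; 28 12 46]
y = z − H·x̄ = [9, -28]
S = H·P̄·Hᵀ + R = [635 122; 122 355]
K = P̄·Hᵀ·S⁻¹ = [29512/210541 39676/210541; 18828/210541 29707/210541; 57510/210541 -19764/210541]
x' = x̄ + K·y = [-424238/210541, 390361/210541, -192264/210541]
P' = (I − K·H)·P̄ = [3678381/210541 -1656550/210541 1114204/210541; -1656550/210541 794880/210541 -523644/210541; 1114204/210541 -523644/210541 368266/210541]

x' = [-424238/210541, 390361/210541, -192264/210541]
P' = [3678381/210541 -1656550/210541 1114204/210541; -1656550/210541 794880/210541 -523644/210541; 1114204/210541 -523644/210541 368266/210541]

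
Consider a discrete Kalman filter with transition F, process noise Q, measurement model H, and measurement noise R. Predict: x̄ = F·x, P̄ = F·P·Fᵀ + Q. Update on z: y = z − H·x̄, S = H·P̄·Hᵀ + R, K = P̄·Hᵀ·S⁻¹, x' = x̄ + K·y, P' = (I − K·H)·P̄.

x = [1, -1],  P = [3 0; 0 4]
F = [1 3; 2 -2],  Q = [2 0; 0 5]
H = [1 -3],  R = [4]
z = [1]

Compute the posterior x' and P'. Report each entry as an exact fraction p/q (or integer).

x' = [7/6, 1/10]
P' = [377/18 67/10; 67/10 129/50]

x̄ = F·x = [-2, 4]
P̄ = F·P·Fᵀ + Q = [41 -18; -18 33]
y = z − H·x̄ = [15]
S = H·P̄·Hᵀ + R = [450]
K = P̄·Hᵀ·S⁻¹ = [19/90; -13/50]
x' = x̄ + K·y = [7/6, 1/10]
P' = (I − K·H)·P̄ = [377/18 67/10; 67/10 129/50]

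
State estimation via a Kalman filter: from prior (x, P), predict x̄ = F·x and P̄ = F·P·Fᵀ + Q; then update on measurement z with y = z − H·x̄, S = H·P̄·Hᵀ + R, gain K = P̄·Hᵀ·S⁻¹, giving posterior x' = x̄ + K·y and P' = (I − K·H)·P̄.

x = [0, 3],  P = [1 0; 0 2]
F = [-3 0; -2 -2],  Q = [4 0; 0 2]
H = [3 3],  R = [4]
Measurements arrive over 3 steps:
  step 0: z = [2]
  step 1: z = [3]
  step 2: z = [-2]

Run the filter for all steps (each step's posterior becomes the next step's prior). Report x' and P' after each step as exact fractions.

step 0: x̄ = F·x = [0, -6]
step 0: P̄ = F·P·Fᵀ + Q = [13 6; 6 14]
step 0: y = z − H·x̄ = [20]
step 0: S = H·P̄·Hᵀ + R = [355]
step 0: K = P̄·Hᵀ·S⁻¹ = [57/355; 12/71]
step 0: x' = x̄ + K·y = [228/71, -186/71]
step 0: P' = (I − K·H)·P̄ = [1366/355 -258/71; -258/71 274/71]
step 1: x̄ = F·x = [-684/71, -84/71]
step 1: P̄ = F·P·Fᵀ + Q = [13714/355 456/355; 456/355 1334/355]
step 1: y = z − H·x̄ = [2517/71]
step 1: S = H·P̄·Hᵀ + R = [29012/71]
step 1: K = P̄·Hᵀ·S⁻¹ = [4251/14506; 537/14506]
step 1: x' = x̄ + K·y = [10953/14506, 1875/14506]
step 1: P' = (I − K·H)·P̄ = [128347/36265 -114177/36265; -114177/36265 115967/36265]
step 2: x̄ = F·x = [-32859/14506, -12828/7253]
step 2: P̄ = F·P·Fᵀ + Q = [1300183/36265 17004/7253; 17004/7253 27274/7253]
step 2: y = z − H·x̄ = [146533/14506]
step 2: S = H·P̄·Hᵀ + R = [14604397/36265]
step 2: K = P̄·Hᵀ·S⁻¹ = [4155609/14604397; 664170/14604397]
step 2: x' = x̄ + K·y = [8896179/14604397, -19120887/14604397]
step 2: P' = (I − K·H)·P̄ = [47409418/14604397 -41868606/14604397; -41868606/14604397 42754166/14604397]

step 0: x' = [228/71, -186/71], P' = [1366/355 -258/71; -258/71 274/71]
step 1: x' = [10953/14506, 1875/14506], P' = [128347/36265 -114177/36265; -114177/36265 115967/36265]
step 2: x' = [8896179/14604397, -19120887/14604397], P' = [47409418/14604397 -41868606/14604397; -41868606/14604397 42754166/14604397]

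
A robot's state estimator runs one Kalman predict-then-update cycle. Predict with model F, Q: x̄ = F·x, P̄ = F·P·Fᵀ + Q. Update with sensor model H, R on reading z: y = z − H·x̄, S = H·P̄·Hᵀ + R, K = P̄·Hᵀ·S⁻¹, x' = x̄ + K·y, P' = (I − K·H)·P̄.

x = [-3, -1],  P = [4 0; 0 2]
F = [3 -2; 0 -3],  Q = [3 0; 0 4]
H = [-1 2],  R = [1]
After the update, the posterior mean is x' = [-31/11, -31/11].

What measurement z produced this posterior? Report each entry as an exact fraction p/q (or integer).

x̄ = F·x = [-7, 3]
P̄ = F·P·Fᵀ + Q = [47 12; 12 22]
S = H·P̄·Hᵀ + R = [88]
K = P̄·Hᵀ·S⁻¹ = [-23/88; 4/11]
x' − x̄ = [46/11, -64/11] = K·y
y = (KᵀK)⁻¹·Kᵀ·(x' − x̄) = [-16]
z = y + H·x̄ = [-16] + [13] = [-3]

z = [-3]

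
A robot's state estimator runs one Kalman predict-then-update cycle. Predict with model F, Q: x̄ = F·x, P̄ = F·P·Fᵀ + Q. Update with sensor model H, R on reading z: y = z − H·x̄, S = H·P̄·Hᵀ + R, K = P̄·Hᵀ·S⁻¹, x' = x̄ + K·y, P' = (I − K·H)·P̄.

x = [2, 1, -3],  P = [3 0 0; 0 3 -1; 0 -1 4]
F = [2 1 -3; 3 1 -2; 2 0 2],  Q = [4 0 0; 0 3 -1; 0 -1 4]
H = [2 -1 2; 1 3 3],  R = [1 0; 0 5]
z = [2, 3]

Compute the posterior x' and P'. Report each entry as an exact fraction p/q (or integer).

x̄ = F·x = [14, 13, -2]
P̄ = F·P·Fᵀ + Q = [61 50 -14; 50 53 -1; -14 -1 32]
y = z − H·x̄ = [-9, -44]
S = H·P̄·Hᵀ + R = [118 290; 290 1029]
K = P̄·Hᵀ·S⁻¹ = [-1867/18661 3591/18661; -13435/37322 5629/18661; 15163/37322 -704/18661]
x' = x̄ + K·y = [120053/18661, 110749/37322, -149159/37322]
P' = (I − K·H)·P̄ = [613590/18661 277319/18661 -475864/18661; 277319/18661 263493/37322 -429609/37322; -475864/18661 -429609/37322 744505/37322]

x' = [120053/18661, 110749/37322, -149159/37322]
P' = [613590/18661 277319/18661 -475864/18661; 277319/18661 263493/37322 -429609/37322; -475864/18661 -429609/37322 744505/37322]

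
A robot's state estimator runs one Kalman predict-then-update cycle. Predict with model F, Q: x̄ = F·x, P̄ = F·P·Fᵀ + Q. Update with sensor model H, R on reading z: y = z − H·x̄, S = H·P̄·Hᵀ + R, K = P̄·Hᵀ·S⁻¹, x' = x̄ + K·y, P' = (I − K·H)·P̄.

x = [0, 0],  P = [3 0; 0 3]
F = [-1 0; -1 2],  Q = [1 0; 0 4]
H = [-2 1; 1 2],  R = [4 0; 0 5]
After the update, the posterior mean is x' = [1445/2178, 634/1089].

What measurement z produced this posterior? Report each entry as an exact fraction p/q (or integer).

x̄ = F·x = [0, 0]
P̄ = F·P·Fᵀ + Q = [4 3; 3 19]
S = H·P̄·Hᵀ + R = [27 21; 21 97]
K = P̄·Hᵀ·S⁻¹ = [-695/2178 125/726; 200/1089 139/363]
x' − x̄ = [1445/2178, 634/1089] = K·y
y = (KᵀK)⁻¹·Kᵀ·(x' − x̄) = [-1, 2]
z = y + H·x̄ = [-1, 2] + [0, 0] = [-1, 2]

z = [-1, 2]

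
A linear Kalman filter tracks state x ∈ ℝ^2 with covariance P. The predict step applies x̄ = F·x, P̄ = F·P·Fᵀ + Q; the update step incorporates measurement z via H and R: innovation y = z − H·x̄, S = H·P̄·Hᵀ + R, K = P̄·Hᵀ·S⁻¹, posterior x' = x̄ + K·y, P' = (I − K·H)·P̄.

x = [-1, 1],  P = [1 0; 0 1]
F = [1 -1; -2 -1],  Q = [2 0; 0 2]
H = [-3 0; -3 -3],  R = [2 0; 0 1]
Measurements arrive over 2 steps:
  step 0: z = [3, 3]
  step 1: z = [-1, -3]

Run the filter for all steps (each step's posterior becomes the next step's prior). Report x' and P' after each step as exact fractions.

step 0: x' = [-2551/2387, 191/2387], P' = [494/2387 -488/2387; -488/2387 743/2387]
step 1: x' = [228867/1562287, 1410660/1562287], P' = [301866/1562287 -289358/1562287; -289358/1562287 442920/1562287]

step 0: x̄ = F·x = [-2, 1]
step 0: P̄ = F·P·Fᵀ + Q = [4 -1; -1 7]
step 0: y = z − H·x̄ = [-3, 0]
step 0: S = H·P̄·Hᵀ + R = [38 27; 27 82]
step 0: K = P̄·Hᵀ·S⁻¹ = [-741/2387 -18/2387; 732/2387 -765/2387]
step 0: x' = x̄ + K·y = [-2551/2387, 191/2387]
step 0: P' = (I − K·H)·P̄ = [494/2387 -488/2387; -488/2387 743/2387]
step 1: x̄ = F·x = [-2742/2387, 4911/2387]
step 1: P̄ = F·P·Fᵀ + Q = [6987/2387 -733/2387; -733/2387 5541/2387]
step 1: y = z − H·x̄ = [-10613/2387, -654/2387]
step 1: S = H·P̄·Hᵀ + R = [67657/2387 56286/2387; 56286/2387 101945/2387]
step 1: K = P̄·Hᵀ·S⁻¹ = [-452799/1562287 -37524/1562287; 434037/1562287 -460686/1562287]
step 1: x' = x̄ + K·y = [228867/1562287, 1410660/1562287]
step 1: P' = (I − K·H)·P̄ = [301866/1562287 -289358/1562287; -289358/1562287 442920/1562287]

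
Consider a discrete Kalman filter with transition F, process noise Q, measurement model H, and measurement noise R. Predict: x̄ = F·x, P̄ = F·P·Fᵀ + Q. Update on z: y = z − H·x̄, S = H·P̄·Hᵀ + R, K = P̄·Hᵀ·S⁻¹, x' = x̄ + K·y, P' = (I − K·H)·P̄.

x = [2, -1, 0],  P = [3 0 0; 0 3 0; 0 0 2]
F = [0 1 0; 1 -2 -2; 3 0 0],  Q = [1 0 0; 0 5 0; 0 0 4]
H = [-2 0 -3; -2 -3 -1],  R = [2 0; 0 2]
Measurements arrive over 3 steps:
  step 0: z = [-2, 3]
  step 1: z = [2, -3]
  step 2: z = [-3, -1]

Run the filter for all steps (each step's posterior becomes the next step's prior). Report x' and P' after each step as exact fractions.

step 0: x̄ = F·x = [-1, 4, 6]
step 0: P̄ = F·P·Fᵀ + Q = [4 -6 0; -6 28 9; 0 9 31]
step 0: y = z − H·x̄ = [14, 19]
step 0: S = H·P̄·Hᵀ + R = [297 154; 154 283]
step 0: K = P̄·Hᵀ·S⁻¹ = [-3804/60335 382/5485; 8229/60335 -1977/5485; -17387/60335 -264/5485]
step 0: x' = x̄ + K·y = [-33753/60335, -56647/60335, 63416/60335]
step 0: P' = (I − K·H)·P̄ = [168888/60335 -78708/60335 -110056/60335; -78708/60335 51308/60335 46986/60335; -110056/60335 46986/60335 84962/60335]
step 1: x̄ = F·x = [-56647/60335, -47291/60335, -101259/60335]
step 1: P̄ = F·P·Fᵀ + Q = [111643/60335 -275296/60335 -236124/60335; -275296/60335 2146587/60335 1639248/60335; -236124/60335 1639248/60335 1761332/60335]
step 1: y = z − H·x̄ = [-296401/60335, -537431/60335]
step 1: S = H·P̄·Hᵀ + R = [13585742/60335 16943032/60335; 16943032/60335 27235297/60335]
step 1: K = P̄·Hᵀ·S⁻¹ = [-192549/15985435 26318782/687373705; 332004/3197087 -46882133/137474741; -4988986/15985435 -23193532/687373705]
step 1: x' = x̄ + K·y = [-839116662/687373705, 239713632/137474741, 106869777/687373705]
step 1: P' = (I − K·H)·P̄ = [972611871/687373705 -90331542/137474741 -642888176/687373705; -90331542/137474741 74574590/137474741 50703580/137474741; -642888176/687373705 50703580/137474741 571609716/687373705]
step 2: x̄ = F·x = [239713632/137474741, -3449992536/687373705, -2517349986/687373705]
step 2: P̄ = F·P·Fᵀ + Q = [212049331/137474741 -340887882/137474741 -270994626/137474741; -340887882/137474741 14593737804/687373705 9485110929/687373705; -270994626/137474741 9485110929/687373705 11503001659/687373705]
step 2: y = z − H·x̄ = [-7217034753/687373705, -11157564979/687373705]
step 2: S = H·P̄·Hᵀ + R = [92883071401/687373705 103049568458/687373705; 103049568458/687373705 179499876059/687373705]
step 2: K = P̄·Hᵀ·S⁻¹ = [-144047512596/8806397744119 296002839202/8806397744119; 933921181293/8806397744119 -2982200780427/8806397744119; -2719767655603/8806397744119 -266034938440/8806397744119]
step 2: x' = x̄ + K·y = [12063296678654/8806397744119, -5598190754436/8806397744119, 622913797717/8806397744119]
step 2: P' = (I − K·H)·P̄ = [12118710482205/8806397744119 -5615439332136/8806397744119 -7983108646406/8806397744119; -5615439332136/8806397744119 4691422708188/8806397744119 3121012100562/8806397744119; -7983108646406/8806397744119 3121012100562/8806397744119 7135250868006/8806397744119]

step 0: x' = [-33753/60335, -56647/60335, 63416/60335], P' = [168888/60335 -78708/60335 -110056/60335; -78708/60335 51308/60335 46986/60335; -110056/60335 46986/60335 84962/60335]
step 1: x' = [-839116662/687373705, 239713632/137474741, 106869777/687373705], P' = [972611871/687373705 -90331542/137474741 -642888176/687373705; -90331542/137474741 74574590/137474741 50703580/137474741; -642888176/687373705 50703580/137474741 571609716/687373705]
step 2: x' = [12063296678654/8806397744119, -5598190754436/8806397744119, 622913797717/8806397744119], P' = [12118710482205/8806397744119 -5615439332136/8806397744119 -7983108646406/8806397744119; -5615439332136/8806397744119 4691422708188/8806397744119 3121012100562/8806397744119; -7983108646406/8806397744119 3121012100562/8806397744119 7135250868006/8806397744119]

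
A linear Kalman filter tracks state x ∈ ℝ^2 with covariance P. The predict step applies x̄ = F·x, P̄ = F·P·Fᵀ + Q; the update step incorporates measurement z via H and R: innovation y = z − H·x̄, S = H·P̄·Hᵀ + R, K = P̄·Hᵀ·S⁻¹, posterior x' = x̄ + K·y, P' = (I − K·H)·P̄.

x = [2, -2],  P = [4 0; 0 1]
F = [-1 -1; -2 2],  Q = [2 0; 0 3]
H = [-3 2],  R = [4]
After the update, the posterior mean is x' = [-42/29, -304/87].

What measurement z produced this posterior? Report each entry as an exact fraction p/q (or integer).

z = [-2]

x̄ = F·x = [0, -8]
P̄ = F·P·Fᵀ + Q = [7 6; 6 23]
S = H·P̄·Hᵀ + R = [87]
K = P̄·Hᵀ·S⁻¹ = [-3/29; 28/87]
x' − x̄ = [-42/29, 392/87] = K·y
y = (KᵀK)⁻¹·Kᵀ·(x' − x̄) = [14]
z = y + H·x̄ = [14] + [-16] = [-2]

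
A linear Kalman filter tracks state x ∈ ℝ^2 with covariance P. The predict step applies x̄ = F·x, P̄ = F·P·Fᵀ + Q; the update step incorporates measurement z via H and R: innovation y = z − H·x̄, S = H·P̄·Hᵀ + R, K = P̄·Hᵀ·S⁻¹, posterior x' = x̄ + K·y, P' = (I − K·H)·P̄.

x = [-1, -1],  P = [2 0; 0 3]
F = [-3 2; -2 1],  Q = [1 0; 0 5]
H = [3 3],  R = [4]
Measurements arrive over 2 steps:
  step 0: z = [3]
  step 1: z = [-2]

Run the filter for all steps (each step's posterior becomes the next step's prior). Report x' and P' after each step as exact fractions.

step 0: x' = [310/751, 445/751], P' = [1672/751 -1476/751; -1476/751 1612/751]
step 1: x' = [-268087/948850, -363337/948850], P' = [2092019/948850 -1837831/948850; -1837831/948850 2004019/948850]

step 0: x̄ = F·x = [1, 1]
step 0: P̄ = F·P·Fᵀ + Q = [31 18; 18 16]
step 0: y = z − H·x̄ = [-3]
step 0: S = H·P̄·Hᵀ + R = [751]
step 0: K = P̄·Hᵀ·S⁻¹ = [147/751; 102/751]
step 0: x' = x̄ + K·y = [310/751, 445/751]
step 0: P' = (I − K·H)·P̄ = [1672/751 -1476/751; -1476/751 1612/751]
step 1: x̄ = F·x = [-40/751, -175/751]
step 1: P̄ = F·P·Fᵀ + Q = [39959/751 23588/751; 23588/751 17959/751]
step 1: y = z − H·x̄ = [-857/751]
step 1: S = H·P̄·Hᵀ + R = [948850/751]
step 1: K = P̄·Hᵀ·S⁻¹ = [190641/948850; 124641/948850]
step 1: x' = x̄ + K·y = [-268087/948850, -363337/948850]
step 1: P' = (I − K·H)·P̄ = [2092019/948850 -1837831/948850; -1837831/948850 2004019/948850]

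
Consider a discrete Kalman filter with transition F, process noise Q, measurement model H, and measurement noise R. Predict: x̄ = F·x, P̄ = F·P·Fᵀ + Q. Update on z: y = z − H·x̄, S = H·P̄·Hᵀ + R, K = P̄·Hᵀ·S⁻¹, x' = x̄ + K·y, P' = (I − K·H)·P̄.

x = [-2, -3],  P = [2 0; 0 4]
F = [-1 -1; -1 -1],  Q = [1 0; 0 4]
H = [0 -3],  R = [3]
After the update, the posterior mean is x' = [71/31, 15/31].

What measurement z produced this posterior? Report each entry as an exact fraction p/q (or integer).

z = [-1]

x̄ = F·x = [5, 5]
P̄ = F·P·Fᵀ + Q = [7 6; 6 10]
S = H·P̄·Hᵀ + R = [93]
K = P̄·Hᵀ·S⁻¹ = [-6/31; -10/31]
x' − x̄ = [-84/31, -140/31] = K·y
y = (KᵀK)⁻¹·Kᵀ·(x' − x̄) = [14]
z = y + H·x̄ = [14] + [-15] = [-1]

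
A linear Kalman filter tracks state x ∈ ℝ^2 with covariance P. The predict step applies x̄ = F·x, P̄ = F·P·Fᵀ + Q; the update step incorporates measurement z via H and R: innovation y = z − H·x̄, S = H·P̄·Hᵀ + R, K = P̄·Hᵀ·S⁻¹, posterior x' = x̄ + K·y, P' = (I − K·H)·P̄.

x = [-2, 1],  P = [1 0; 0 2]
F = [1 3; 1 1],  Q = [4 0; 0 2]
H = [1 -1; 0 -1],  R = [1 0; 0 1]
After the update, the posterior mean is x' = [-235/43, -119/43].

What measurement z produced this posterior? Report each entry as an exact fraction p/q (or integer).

x̄ = F·x = [1, -1]
P̄ = F·P·Fᵀ + Q = [23 7; 7 5]
S = H·P̄·Hᵀ + R = [15 -2; -2 6]
K = P̄·Hᵀ·S⁻¹ = [41/43 -73/86; 1/43 -71/86]
x' − x̄ = [-278/43, -76/43] = K·y
y = (KᵀK)⁻¹·Kᵀ·(x' − x̄) = [-5, 2]
z = y + H·x̄ = [-5, 2] + [2, 1] = [-3, 3]

z = [-3, 3]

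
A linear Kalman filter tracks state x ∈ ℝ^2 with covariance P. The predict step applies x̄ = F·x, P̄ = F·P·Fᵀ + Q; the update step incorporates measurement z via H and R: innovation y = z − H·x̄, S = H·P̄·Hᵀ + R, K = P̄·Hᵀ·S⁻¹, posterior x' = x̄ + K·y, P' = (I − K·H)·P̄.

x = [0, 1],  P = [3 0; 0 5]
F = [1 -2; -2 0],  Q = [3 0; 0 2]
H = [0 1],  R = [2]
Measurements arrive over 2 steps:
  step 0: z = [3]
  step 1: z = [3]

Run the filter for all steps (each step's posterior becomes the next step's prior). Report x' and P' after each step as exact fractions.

step 0: x̄ = F·x = [-2, 0]
step 0: P̄ = F·P·Fᵀ + Q = [26 -6; -6 14]
step 0: y = z − H·x̄ = [3]
step 0: S = H·P̄·Hᵀ + R = [16]
step 0: K = P̄·Hᵀ·S⁻¹ = [-3/8; 7/8]
step 0: x' = x̄ + K·y = [-25/8, 21/8]
step 0: P' = (I − K·H)·P̄ = [95/4 -3/4; -3/4 7/4]
step 1: x̄ = F·x = [-67/8, 25/4]
step 1: P̄ = F·P·Fᵀ + Q = [147/4 -101/2; -101/2 97]
step 1: y = z − H·x̄ = [-13/4]
step 1: S = H·P̄·Hᵀ + R = [99]
step 1: K = P̄·Hᵀ·S⁻¹ = [-101/198; 97/99]
step 1: x' = x̄ + K·y = [-665/99, 607/198]
step 1: P' = (I − K·H)·P̄ = [1088/99 -101/99; -101/99 194/99]

step 0: x' = [-25/8, 21/8], P' = [95/4 -3/4; -3/4 7/4]
step 1: x' = [-665/99, 607/198], P' = [1088/99 -101/99; -101/99 194/99]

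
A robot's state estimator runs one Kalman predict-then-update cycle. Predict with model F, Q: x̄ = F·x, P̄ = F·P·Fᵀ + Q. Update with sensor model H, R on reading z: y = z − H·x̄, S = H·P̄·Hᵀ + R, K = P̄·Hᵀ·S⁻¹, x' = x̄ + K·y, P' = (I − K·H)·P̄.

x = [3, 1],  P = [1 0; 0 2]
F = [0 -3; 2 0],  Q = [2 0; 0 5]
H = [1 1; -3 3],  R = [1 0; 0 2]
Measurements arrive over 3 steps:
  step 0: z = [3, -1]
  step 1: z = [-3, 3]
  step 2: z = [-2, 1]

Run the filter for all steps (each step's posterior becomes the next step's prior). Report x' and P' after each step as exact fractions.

step 0: x̄ = F·x = [-3, 6]
step 0: P̄ = F·P·Fᵀ + Q = [20 0; 0 9]
step 0: y = z − H·x̄ = [0, -28]
step 0: S = H·P̄·Hᵀ + R = [30 -33; -33 263]
step 0: K = P̄·Hᵀ·S⁻¹ = [3280/6801 -380/2267; 1086/2267 369/2267]
step 0: x' = x̄ + K·y = [3839/2267, 3270/2267]
step 0: P' = (I − K·H)·P̄ = [2020/6801 420/2267; 420/2267 666/2267]
step 1: x̄ = F·x = [-9810/2267, 7678/2267]
step 1: P̄ = F·P·Fᵀ + Q = [10528/2267 -2520/2267; -2520/2267 42085/6801]
step 1: y = z − H·x̄ = [-4669/2267, -45663/2267]
step 1: S = H·P̄·Hᵀ + R = [65350/6801 10501/2267; 10501/2267 270901/2267]
step 1: K = P̄·Hᵀ·S⁻¹ = [3414768/7663241 -1239672/7663241; 3435770/7663241 1271175/7663241]
step 1: x' = x̄ + K·y = [-15223998/7663241, -6726471/7663241]
step 1: P' = (I − K·H)·P̄ = [2120608/7663241 1294160/7663241; 1294160/7663241 2141610/7663241]
step 2: x̄ = F·x = [20179413/7663241, -30447996/7663241]
step 2: P̄ = F·P·Fᵀ + Q = [34600972/7663241 -7764960/7663241; -7764960/7663241 46798637/7663241]
step 2: y = z − H·x̄ = [-5057899/7663241, 159545468/7663241]
step 2: S = H·P̄·Hᵀ + R = [73532930/7663241 36592995/7663241; 36592995/7663241 887692243/7663241]
step 2: K = P̄·Hᵀ·S⁻¹ = [3715530896/8343149365 -269543484/1668629873; 3739926226/8343149365 276862083/1668629873]
step 2: x' = x̄ + K·y = [-8541442159/8343149365, -6797110334/8343149365]
step 2: P' = (I − K·H)·P̄ = [2307004588/8343149365 1408526308/8343149365; 1408526308/8343149365 2331399918/8343149365]

step 0: x' = [3839/2267, 3270/2267], P' = [2020/6801 420/2267; 420/2267 666/2267]
step 1: x' = [-15223998/7663241, -6726471/7663241], P' = [2120608/7663241 1294160/7663241; 1294160/7663241 2141610/7663241]
step 2: x' = [-8541442159/8343149365, -6797110334/8343149365], P' = [2307004588/8343149365 1408526308/8343149365; 1408526308/8343149365 2331399918/8343149365]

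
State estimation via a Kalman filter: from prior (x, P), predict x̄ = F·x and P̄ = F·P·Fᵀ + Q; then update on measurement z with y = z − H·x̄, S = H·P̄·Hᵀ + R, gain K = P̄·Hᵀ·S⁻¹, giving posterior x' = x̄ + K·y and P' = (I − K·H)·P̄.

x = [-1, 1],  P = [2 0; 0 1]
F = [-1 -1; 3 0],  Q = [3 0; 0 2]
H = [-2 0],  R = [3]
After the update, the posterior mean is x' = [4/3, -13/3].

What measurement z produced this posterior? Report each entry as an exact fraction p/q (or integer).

x̄ = F·x = [0, -3]
P̄ = F·P·Fᵀ + Q = [6 -6; -6 20]
S = H·P̄·Hᵀ + R = [27]
K = P̄·Hᵀ·S⁻¹ = [-4/9; 4/9]
x' − x̄ = [4/3, -4/3] = K·y
y = (KᵀK)⁻¹·Kᵀ·(x' − x̄) = [-3]
z = y + H·x̄ = [-3] + [0] = [-3]

z = [-3]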